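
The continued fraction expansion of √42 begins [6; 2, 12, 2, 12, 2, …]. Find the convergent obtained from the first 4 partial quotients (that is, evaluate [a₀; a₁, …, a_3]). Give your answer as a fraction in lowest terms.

Collapse the nested fraction from the inside out:
Start with 2.
12 + 1/(2/1) = 12 + 1/2 = 25/2
2 + 1/(25/2) = 2 + 2/25 = 52/25
6 + 1/(52/25) = 6 + 25/52 = 337/52

337/52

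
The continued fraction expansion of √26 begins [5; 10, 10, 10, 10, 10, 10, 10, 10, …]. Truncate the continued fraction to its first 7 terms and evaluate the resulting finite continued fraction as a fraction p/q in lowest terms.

5357035/1050601

Compute successive convergents:
a_0 = 5: 5/1
a_1 = 10: 51/10
a_2 = 10: 515/101
a_3 = 10: 5201/1020
a_4 = 10: 52525/10301
a_5 = 10: 530451/104030
a_6 = 10: 5357035/1050601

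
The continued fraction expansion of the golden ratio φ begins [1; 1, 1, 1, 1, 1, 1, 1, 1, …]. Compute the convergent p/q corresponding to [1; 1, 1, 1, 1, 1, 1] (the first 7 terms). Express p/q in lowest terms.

Starting at the tail and folding back:
Start with 1.
1 + 1/(1/1) = 1 + 1/1 = 2/1
1 + 1/(2/1) = 1 + 1/2 = 3/2
1 + 1/(3/2) = 1 + 2/3 = 5/3
1 + 1/(5/3) = 1 + 3/5 = 8/5
1 + 1/(8/5) = 1 + 5/8 = 13/8
1 + 1/(13/8) = 1 + 8/13 = 21/13

21/13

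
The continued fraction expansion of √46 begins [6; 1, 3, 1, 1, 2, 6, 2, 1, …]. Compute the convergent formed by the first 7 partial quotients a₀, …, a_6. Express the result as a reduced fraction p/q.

Use the convergent recurrence hₖ = aₖ·hₖ₋₁ + hₖ₋₂ (and likewise for the denominators kₖ):
a_0 = 6: 6/1
a_1 = 1: 7/1
a_2 = 3: 27/4
a_3 = 1: 34/5
a_4 = 1: 61/9
a_5 = 2: 156/23
a_6 = 6: 997/147

997/147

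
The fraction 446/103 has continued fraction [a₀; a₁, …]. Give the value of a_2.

34

⌊446/103⌋ = 4, remainder 34
⌊103/34⌋ = 3, remainder 1
⌊34/1⌋ = 34, remainder 0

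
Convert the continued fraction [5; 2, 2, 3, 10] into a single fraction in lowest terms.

947/175

Start with 10.
3 + 1/(10/1) = 3 + 1/10 = 31/10
2 + 1/(31/10) = 2 + 10/31 = 72/31
2 + 1/(72/31) = 2 + 31/72 = 175/72
5 + 1/(175/72) = 5 + 72/175 = 947/175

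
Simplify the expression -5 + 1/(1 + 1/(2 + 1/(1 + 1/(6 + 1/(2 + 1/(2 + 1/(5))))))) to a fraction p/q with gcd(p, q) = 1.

-3292/773

a_0 = -5: -5/1
a_1 = 1: -4/1
a_2 = 2: -13/3
a_3 = 1: -17/4
a_4 = 6: -115/27
a_5 = 2: -247/58
a_6 = 2: -609/143
a_7 = 5: -3292/773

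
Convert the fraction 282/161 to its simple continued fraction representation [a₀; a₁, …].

[1; 1, 3, 40]

Repeatedly divide and take the remainder:
282 = 1·161 + 121, so a_0 = 1
161 = 1·121 + 40, so a_1 = 1
121 = 3·40 + 1, so a_2 = 3
40 = 40·1 + 0, so a_3 = 40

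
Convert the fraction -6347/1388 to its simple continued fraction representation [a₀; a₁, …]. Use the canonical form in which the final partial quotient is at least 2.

[-5; 2, 2, 1, 14, 1, 1, 6]

⌊-6347/1388⌋ = -5, remainder 593
⌊1388/593⌋ = 2, remainder 202
⌊593/202⌋ = 2, remainder 189
⌊202/189⌋ = 1, remainder 13
⌊189/13⌋ = 14, remainder 7
⌊13/7⌋ = 1, remainder 6
⌊7/6⌋ = 1, remainder 1
⌊6/1⌋ = 6, remainder 0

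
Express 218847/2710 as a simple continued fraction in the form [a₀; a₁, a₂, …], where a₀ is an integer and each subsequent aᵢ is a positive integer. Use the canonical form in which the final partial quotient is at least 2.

[80; 1, 3, 11, 2, 3, 8]

Apply division with remainder until the remainder is 0:
⌊218847/2710⌋ = 80, remainder 2047
⌊2710/2047⌋ = 1, remainder 663
⌊2047/663⌋ = 3, remainder 58
⌊663/58⌋ = 11, remainder 25
⌊58/25⌋ = 2, remainder 8
⌊25/8⌋ = 3, remainder 1
⌊8/1⌋ = 8, remainder 0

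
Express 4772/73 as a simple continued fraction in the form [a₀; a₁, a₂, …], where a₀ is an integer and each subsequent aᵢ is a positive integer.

[65; 2, 1, 2, 2, 1, 2]

4772 ÷ 73 → quotient 65, remainder 27
73 ÷ 27 → quotient 2, remainder 19
27 ÷ 19 → quotient 1, remainder 8
19 ÷ 8 → quotient 2, remainder 3
8 ÷ 3 → quotient 2, remainder 2
3 ÷ 2 → quotient 1, remainder 1
2 ÷ 1 → quotient 2, remainder 0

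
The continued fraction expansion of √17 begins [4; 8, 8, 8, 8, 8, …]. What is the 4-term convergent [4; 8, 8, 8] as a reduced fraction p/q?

a_0 = 4: 4/1
a_1 = 8: 33/8
a_2 = 8: 268/65
a_3 = 8: 2177/528

2177/528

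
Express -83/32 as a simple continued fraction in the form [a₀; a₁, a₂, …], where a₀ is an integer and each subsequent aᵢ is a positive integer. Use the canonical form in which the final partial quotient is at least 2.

[-3; 2, 2, 6]

-83 = -3·32 + 13, so a_0 = -3
32 = 2·13 + 6, so a_1 = 2
13 = 2·6 + 1, so a_2 = 2
6 = 6·1 + 0, so a_3 = 6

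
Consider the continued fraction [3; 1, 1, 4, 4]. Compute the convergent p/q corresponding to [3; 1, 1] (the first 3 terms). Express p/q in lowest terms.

7/2

Start with 1.
1 + 1/(1/1) = 1 + 1/1 = 2/1
3 + 1/(2/1) = 3 + 1/2 = 7/2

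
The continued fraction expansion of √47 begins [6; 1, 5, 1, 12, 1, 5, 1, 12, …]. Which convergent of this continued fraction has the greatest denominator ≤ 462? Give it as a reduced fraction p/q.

List convergents until the denominator exceeds the bound:
a_0 = 6: 6/1  (≤ bound)
a_1 = 1: 7/1  (≤ bound)
a_2 = 5: 41/6  (≤ bound)
a_3 = 1: 48/7  (≤ bound)
a_4 = 12: 617/90  (≤ bound)
a_5 = 1: 665/97  (≤ bound)
a_6 = 5: 3942/575  (> 462, stop)

665/97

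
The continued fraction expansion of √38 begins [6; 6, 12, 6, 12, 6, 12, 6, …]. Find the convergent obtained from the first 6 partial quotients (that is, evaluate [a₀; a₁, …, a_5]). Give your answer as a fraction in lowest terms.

202501/32850

Use the convergent recurrence hₖ = aₖ·hₖ₋₁ + hₖ₋₂ (and likewise for the denominators kₖ):
a_0 = 6: 6/1
a_1 = 6: 37/6
a_2 = 12: 450/73
a_3 = 6: 2737/444
a_4 = 12: 33294/5401
a_5 = 6: 202501/32850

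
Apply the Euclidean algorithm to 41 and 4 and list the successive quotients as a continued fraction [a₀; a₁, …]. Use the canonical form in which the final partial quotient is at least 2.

Run the Euclidean algorithm, recording each quotient:
⌊41/4⌋ = 10, remainder 1
⌊4/1⌋ = 4, remainder 0

[10; 4]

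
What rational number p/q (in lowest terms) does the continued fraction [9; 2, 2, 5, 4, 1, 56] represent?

74815/7953

a_0 = 9: 9/1
a_1 = 2: 19/2
a_2 = 2: 47/5
a_3 = 5: 254/27
a_4 = 4: 1063/113
a_5 = 1: 1317/140
a_6 = 56: 74815/7953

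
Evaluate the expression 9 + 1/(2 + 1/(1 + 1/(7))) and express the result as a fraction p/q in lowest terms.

Work from the innermost term outward:
Start with 7.
1 + 1/(7/1) = 1 + 1/7 = 8/7
2 + 1/(8/7) = 2 + 7/8 = 23/8
9 + 1/(23/8) = 9 + 8/23 = 215/23

215/23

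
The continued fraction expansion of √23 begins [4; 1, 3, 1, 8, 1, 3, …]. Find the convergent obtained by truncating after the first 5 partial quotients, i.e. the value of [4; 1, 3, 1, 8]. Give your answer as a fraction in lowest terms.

Start with 8.
1 + 1/(8/1) = 1 + 1/8 = 9/8
3 + 1/(9/8) = 3 + 8/9 = 35/9
1 + 1/(35/9) = 1 + 9/35 = 44/35
4 + 1/(44/35) = 4 + 35/44 = 211/44

211/44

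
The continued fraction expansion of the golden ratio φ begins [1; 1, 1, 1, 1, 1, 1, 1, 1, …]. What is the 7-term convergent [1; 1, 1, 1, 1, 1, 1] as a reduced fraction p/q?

Start with 1.
1 + 1/(1/1) = 1 + 1/1 = 2/1
1 + 1/(2/1) = 1 + 1/2 = 3/2
1 + 1/(3/2) = 1 + 2/3 = 5/3
1 + 1/(5/3) = 1 + 3/5 = 8/5
1 + 1/(8/5) = 1 + 5/8 = 13/8
1 + 1/(13/8) = 1 + 8/13 = 21/13

21/13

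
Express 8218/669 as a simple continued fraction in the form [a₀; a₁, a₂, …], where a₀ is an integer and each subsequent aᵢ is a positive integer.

Apply division with remainder until the remainder is 0:
8218 ÷ 669 → quotient 12, remainder 190
669 ÷ 190 → quotient 3, remainder 99
190 ÷ 99 → quotient 1, remainder 91
99 ÷ 91 → quotient 1, remainder 8
91 ÷ 8 → quotient 11, remainder 3
8 ÷ 3 → quotient 2, remainder 2
3 ÷ 2 → quotient 1, remainder 1
2 ÷ 1 → quotient 2, remainder 0

[12; 3, 1, 1, 11, 2, 1, 2]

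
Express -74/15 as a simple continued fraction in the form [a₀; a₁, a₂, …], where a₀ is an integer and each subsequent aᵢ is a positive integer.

[-5; 15]

Repeatedly divide and take the remainder:
⌊-74/15⌋ = -5, remainder 1
⌊15/1⌋ = 15, remainder 0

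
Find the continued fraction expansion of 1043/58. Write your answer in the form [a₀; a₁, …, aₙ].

[17; 1, 57]

Apply division with remainder until the remainder is 0:
1043 = 17·58 + 57, so a_0 = 17
58 = 1·57 + 1, so a_1 = 1
57 = 57·1 + 0, so a_2 = 57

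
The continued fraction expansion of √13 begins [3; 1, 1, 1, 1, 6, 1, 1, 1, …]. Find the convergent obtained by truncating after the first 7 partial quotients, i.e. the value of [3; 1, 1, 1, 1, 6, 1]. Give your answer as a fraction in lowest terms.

Start with 1.
6 + 1/(1/1) = 6 + 1/1 = 7/1
1 + 1/(7/1) = 1 + 1/7 = 8/7
1 + 1/(8/7) = 1 + 7/8 = 15/8
1 + 1/(15/8) = 1 + 8/15 = 23/15
1 + 1/(23/15) = 1 + 15/23 = 38/23
3 + 1/(38/23) = 3 + 23/38 = 137/38

137/38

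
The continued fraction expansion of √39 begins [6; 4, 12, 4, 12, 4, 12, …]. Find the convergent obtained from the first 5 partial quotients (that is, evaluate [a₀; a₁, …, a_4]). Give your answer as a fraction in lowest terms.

15294/2449

Start with 12.
4 + 1/(12/1) = 4 + 1/12 = 49/12
12 + 1/(49/12) = 12 + 12/49 = 600/49
4 + 1/(600/49) = 4 + 49/600 = 2449/600
6 + 1/(2449/600) = 6 + 600/2449 = 15294/2449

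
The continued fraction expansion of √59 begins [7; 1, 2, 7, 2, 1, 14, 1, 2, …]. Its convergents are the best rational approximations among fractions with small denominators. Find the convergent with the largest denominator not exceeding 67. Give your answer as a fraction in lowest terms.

List convergents until the denominator exceeds the bound:
a_0 = 7: 7/1  (≤ bound)
a_1 = 1: 8/1  (≤ bound)
a_2 = 2: 23/3  (≤ bound)
a_3 = 7: 169/22  (≤ bound)
a_4 = 2: 361/47  (≤ bound)
a_5 = 1: 530/69  (> 67, stop)

361/47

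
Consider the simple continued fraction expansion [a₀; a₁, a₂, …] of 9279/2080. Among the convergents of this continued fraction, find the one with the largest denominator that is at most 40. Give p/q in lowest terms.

a_0 = 4: 4/1  (≤ bound)
a_1 = 2: 9/2  (≤ bound)
a_2 = 5: 49/11  (≤ bound)
a_3 = 1: 58/13  (≤ bound)
a_4 = 11: 687/154  (> 40, stop)

58/13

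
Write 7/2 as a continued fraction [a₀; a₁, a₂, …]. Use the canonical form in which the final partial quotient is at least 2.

Repeatedly divide and take the remainder:
7 = 3·2 + 1, so a_0 = 3
2 = 2·1 + 0, so a_1 = 2

[3; 2]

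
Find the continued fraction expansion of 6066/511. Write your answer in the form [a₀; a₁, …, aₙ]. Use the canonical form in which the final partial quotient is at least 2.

[11; 1, 6, 1, 2, 1, 7, 2]

⌊6066/511⌋ = 11, remainder 445
⌊511/445⌋ = 1, remainder 66
⌊445/66⌋ = 6, remainder 49
⌊66/49⌋ = 1, remainder 17
⌊49/17⌋ = 2, remainder 15
⌊17/15⌋ = 1, remainder 2
⌊15/2⌋ = 7, remainder 1
⌊2/1⌋ = 2, remainder 0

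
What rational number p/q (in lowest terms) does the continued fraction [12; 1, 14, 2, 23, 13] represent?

122822/9495

a_0 = 12: 12/1
a_1 = 1: 13/1
a_2 = 14: 194/15
a_3 = 2: 401/31
a_4 = 23: 9417/728
a_5 = 13: 122822/9495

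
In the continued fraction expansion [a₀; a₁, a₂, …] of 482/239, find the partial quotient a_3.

482 ÷ 239 → quotient 2, remainder 4
239 ÷ 4 → quotient 59, remainder 3
4 ÷ 3 → quotient 1, remainder 1
3 ÷ 1 → quotient 3, remainder 0

3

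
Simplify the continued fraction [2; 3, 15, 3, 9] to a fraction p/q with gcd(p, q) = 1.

3059/1315

Compute successive convergents:
a_0 = 2: 2/1
a_1 = 3: 7/3
a_2 = 15: 107/46
a_3 = 3: 328/141
a_4 = 9: 3059/1315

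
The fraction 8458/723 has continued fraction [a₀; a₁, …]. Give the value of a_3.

3

8458 = 11·723 + 505, so a_0 = 11
723 = 1·505 + 218, so a_1 = 1
505 = 2·218 + 69, so a_2 = 2
218 = 3·69 + 11, so a_3 = 3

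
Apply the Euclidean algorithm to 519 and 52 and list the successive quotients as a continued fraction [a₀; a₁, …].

⌊519/52⌋ = 9, remainder 51
⌊52/51⌋ = 1, remainder 1
⌊51/1⌋ = 51, remainder 0

[9; 1, 51]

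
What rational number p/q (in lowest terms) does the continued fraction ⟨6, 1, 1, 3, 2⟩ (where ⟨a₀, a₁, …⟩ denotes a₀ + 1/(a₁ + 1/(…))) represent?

Use the convergent recurrence hₖ = aₖ·hₖ₋₁ + hₖ₋₂ (and likewise for the denominators kₖ):
a_0 = 6: 6/1
a_1 = 1: 7/1
a_2 = 1: 13/2
a_3 = 3: 46/7
a_4 = 2: 105/16

105/16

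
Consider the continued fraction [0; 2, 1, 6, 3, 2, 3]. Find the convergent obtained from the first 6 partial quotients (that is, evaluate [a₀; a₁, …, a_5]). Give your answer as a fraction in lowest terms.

51/146

Use the convergent recurrence hₖ = aₖ·hₖ₋₁ + hₖ₋₂ (and likewise for the denominators kₖ):
a_0 = 0: 0/1
a_1 = 2: 1/2
a_2 = 1: 1/3
a_3 = 6: 7/20
a_4 = 3: 22/63
a_5 = 2: 51/146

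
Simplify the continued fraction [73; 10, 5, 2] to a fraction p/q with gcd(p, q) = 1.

8187/112

Work from the innermost term outward:
Start with 2.
5 + 1/(2/1) = 5 + 1/2 = 11/2
10 + 1/(11/2) = 10 + 2/11 = 112/11
73 + 1/(112/11) = 73 + 11/112 = 8187/112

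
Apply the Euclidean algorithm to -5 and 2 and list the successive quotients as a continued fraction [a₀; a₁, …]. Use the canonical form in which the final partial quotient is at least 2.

[-3; 2]

Repeatedly divide and take the remainder:
⌊-5/2⌋ = -3, remainder 1
⌊2/1⌋ = 2, remainder 0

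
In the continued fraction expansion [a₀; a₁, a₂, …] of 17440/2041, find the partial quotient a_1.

1

17440 = 8·2041 + 1112, so a_0 = 8
2041 = 1·1112 + 929, so a_1 = 1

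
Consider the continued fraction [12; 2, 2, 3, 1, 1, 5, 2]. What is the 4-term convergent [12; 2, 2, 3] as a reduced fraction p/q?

211/17

a_0 = 12: 12/1
a_1 = 2: 25/2
a_2 = 2: 62/5
a_3 = 3: 211/17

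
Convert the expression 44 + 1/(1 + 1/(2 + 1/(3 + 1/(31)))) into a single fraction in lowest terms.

Use the convergent recurrence hₖ = aₖ·hₖ₋₁ + hₖ₋₂ (and likewise for the denominators kₖ):
a_0 = 44: 44/1
a_1 = 1: 45/1
a_2 = 2: 134/3
a_3 = 3: 447/10
a_4 = 31: 13991/313

13991/313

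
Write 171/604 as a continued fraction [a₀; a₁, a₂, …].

⌊171/604⌋ = 0, remainder 171
⌊604/171⌋ = 3, remainder 91
⌊171/91⌋ = 1, remainder 80
⌊91/80⌋ = 1, remainder 11
⌊80/11⌋ = 7, remainder 3
⌊11/3⌋ = 3, remainder 2
⌊3/2⌋ = 1, remainder 1
⌊2/1⌋ = 2, remainder 0

[0; 3, 1, 1, 7, 3, 1, 2]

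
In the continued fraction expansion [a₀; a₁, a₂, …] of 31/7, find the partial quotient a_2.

3

31 = 4·7 + 3, so a_0 = 4
7 = 2·3 + 1, so a_1 = 2
3 = 3·1 + 0, so a_2 = 3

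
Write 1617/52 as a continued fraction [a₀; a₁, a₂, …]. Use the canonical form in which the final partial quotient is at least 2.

1617 = 31·52 + 5, so a_0 = 31
52 = 10·5 + 2, so a_1 = 10
5 = 2·2 + 1, so a_2 = 2
2 = 2·1 + 0, so a_3 = 2

[31; 10, 2, 2]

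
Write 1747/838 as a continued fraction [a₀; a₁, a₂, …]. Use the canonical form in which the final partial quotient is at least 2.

Run the Euclidean algorithm, recording each quotient:
⌊1747/838⌋ = 2, remainder 71
⌊838/71⌋ = 11, remainder 57
⌊71/57⌋ = 1, remainder 14
⌊57/14⌋ = 4, remainder 1
⌊14/1⌋ = 14, remainder 0

[2; 11, 1, 4, 14]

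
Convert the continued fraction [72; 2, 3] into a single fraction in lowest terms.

Build up convergents one term at a time:
a_0 = 72: 72/1
a_1 = 2: 145/2
a_2 = 3: 507/7

507/7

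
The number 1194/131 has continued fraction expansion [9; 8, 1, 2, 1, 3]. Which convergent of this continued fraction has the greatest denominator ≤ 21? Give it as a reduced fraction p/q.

82/9

a_0 = 9: 9/1  (≤ bound)
a_1 = 8: 73/8  (≤ bound)
a_2 = 1: 82/9  (≤ bound)
a_3 = 2: 237/26  (> 21, stop)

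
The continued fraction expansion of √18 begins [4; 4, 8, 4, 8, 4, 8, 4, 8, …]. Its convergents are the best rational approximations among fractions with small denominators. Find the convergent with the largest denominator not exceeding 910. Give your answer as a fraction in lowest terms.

577/136

List convergents until the denominator exceeds the bound:
a_0 = 4: 4/1  (≤ bound)
a_1 = 4: 17/4  (≤ bound)
a_2 = 8: 140/33  (≤ bound)
a_3 = 4: 577/136  (≤ bound)
a_4 = 8: 4756/1121  (> 910, stop)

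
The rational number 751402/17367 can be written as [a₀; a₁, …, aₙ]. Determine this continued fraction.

751402 ÷ 17367 → quotient 43, remainder 4621
17367 ÷ 4621 → quotient 3, remainder 3504
4621 ÷ 3504 → quotient 1, remainder 1117
3504 ÷ 1117 → quotient 3, remainder 153
1117 ÷ 153 → quotient 7, remainder 46
153 ÷ 46 → quotient 3, remainder 15
46 ÷ 15 → quotient 3, remainder 1
15 ÷ 1 → quotient 15, remainder 0

[43; 3, 1, 3, 7, 3, 3, 15]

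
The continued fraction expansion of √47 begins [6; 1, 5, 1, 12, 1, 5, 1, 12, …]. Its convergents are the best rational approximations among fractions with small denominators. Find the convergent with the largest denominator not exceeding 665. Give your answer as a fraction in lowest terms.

a_0 = 6: 6/1  (≤ bound)
a_1 = 1: 7/1  (≤ bound)
a_2 = 5: 41/6  (≤ bound)
a_3 = 1: 48/7  (≤ bound)
a_4 = 12: 617/90  (≤ bound)
a_5 = 1: 665/97  (≤ bound)
a_6 = 5: 3942/575  (≤ bound)
a_7 = 1: 4607/672  (> 665, stop)

3942/575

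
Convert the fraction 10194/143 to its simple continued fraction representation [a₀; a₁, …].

Repeatedly divide and take the remainder:
10194 = 71·143 + 41, so a_0 = 71
143 = 3·41 + 20, so a_1 = 3
41 = 2·20 + 1, so a_2 = 2
20 = 20·1 + 0, so a_3 = 20

[71; 3, 2, 20]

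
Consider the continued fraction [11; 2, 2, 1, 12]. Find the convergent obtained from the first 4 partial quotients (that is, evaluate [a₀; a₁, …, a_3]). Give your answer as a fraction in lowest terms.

a_0 = 11: 11/1
a_1 = 2: 23/2
a_2 = 2: 57/5
a_3 = 1: 80/7

80/7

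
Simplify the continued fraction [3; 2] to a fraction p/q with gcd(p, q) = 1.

7/2

a_0 = 3: 3/1
a_1 = 2: 7/2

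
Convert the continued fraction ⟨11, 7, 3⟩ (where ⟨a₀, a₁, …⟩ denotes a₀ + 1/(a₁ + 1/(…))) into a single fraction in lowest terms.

245/22

Use the convergent recurrence hₖ = aₖ·hₖ₋₁ + hₖ₋₂ (and likewise for the denominators kₖ):
a_0 = 11: 11/1
a_1 = 7: 78/7
a_2 = 3: 245/22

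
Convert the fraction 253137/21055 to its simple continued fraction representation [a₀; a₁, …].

[12; 44, 7, 8, 2, 1, 2]

Run the Euclidean algorithm, recording each quotient:
253137 ÷ 21055 → quotient 12, remainder 477
21055 ÷ 477 → quotient 44, remainder 67
477 ÷ 67 → quotient 7, remainder 8
67 ÷ 8 → quotient 8, remainder 3
8 ÷ 3 → quotient 2, remainder 2
3 ÷ 2 → quotient 1, remainder 1
2 ÷ 1 → quotient 2, remainder 0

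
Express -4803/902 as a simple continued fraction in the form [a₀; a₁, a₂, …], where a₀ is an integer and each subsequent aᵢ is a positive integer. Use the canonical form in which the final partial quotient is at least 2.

Run the Euclidean algorithm, recording each quotient:
-4803 ÷ 902 → quotient -6, remainder 609
902 ÷ 609 → quotient 1, remainder 293
609 ÷ 293 → quotient 2, remainder 23
293 ÷ 23 → quotient 12, remainder 17
23 ÷ 17 → quotient 1, remainder 6
17 ÷ 6 → quotient 2, remainder 5
6 ÷ 5 → quotient 1, remainder 1
5 ÷ 1 → quotient 5, remainder 0

[-6; 1, 2, 12, 1, 2, 1, 5]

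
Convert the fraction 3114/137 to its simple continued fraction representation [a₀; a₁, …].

[22; 1, 2, 1, 2, 2, 1, 3]

Run the Euclidean algorithm, recording each quotient:
3114 = 22·137 + 100, so a_0 = 22
137 = 1·100 + 37, so a_1 = 1
100 = 2·37 + 26, so a_2 = 2
37 = 1·26 + 11, so a_3 = 1
26 = 2·11 + 4, so a_4 = 2
11 = 2·4 + 3, so a_5 = 2
4 = 1·3 + 1, so a_6 = 1
3 = 3·1 + 0, so a_7 = 3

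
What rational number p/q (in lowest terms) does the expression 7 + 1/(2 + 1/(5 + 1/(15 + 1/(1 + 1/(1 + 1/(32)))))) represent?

Start with 32.
1 + 1/(32/1) = 1 + 1/32 = 33/32
1 + 1/(33/32) = 1 + 32/33 = 65/33
15 + 1/(65/33) = 15 + 33/65 = 1008/65
5 + 1/(1008/65) = 5 + 65/1008 = 5105/1008
2 + 1/(5105/1008) = 2 + 1008/5105 = 11218/5105
7 + 1/(11218/5105) = 7 + 5105/11218 = 83631/11218

83631/11218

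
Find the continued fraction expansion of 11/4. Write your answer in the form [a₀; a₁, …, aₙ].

11 = 2·4 + 3, so a_0 = 2
4 = 1·3 + 1, so a_1 = 1
3 = 3·1 + 0, so a_2 = 3

[2; 1, 3]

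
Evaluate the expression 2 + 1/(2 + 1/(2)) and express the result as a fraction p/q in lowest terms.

12/5

Start with 2.
2 + 1/(2/1) = 2 + 1/2 = 5/2
2 + 1/(5/2) = 2 + 2/5 = 12/5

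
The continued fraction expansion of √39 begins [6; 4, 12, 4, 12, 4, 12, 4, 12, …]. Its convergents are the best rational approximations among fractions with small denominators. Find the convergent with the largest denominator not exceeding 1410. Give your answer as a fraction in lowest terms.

List convergents until the denominator exceeds the bound:
a_0 = 6: 6/1  (≤ bound)
a_1 = 4: 25/4  (≤ bound)
a_2 = 12: 306/49  (≤ bound)
a_3 = 4: 1249/200  (≤ bound)
a_4 = 12: 15294/2449  (> 1410, stop)

1249/200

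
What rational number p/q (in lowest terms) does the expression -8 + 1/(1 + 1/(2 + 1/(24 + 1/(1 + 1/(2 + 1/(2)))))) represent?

Use the convergent recurrence hₖ = aₖ·hₖ₋₁ + hₖ₋₂ (and likewise for the denominators kₖ):
a_0 = -8: -8/1
a_1 = 1: -7/1
a_2 = 2: -22/3
a_3 = 24: -535/73
a_4 = 1: -557/76
a_5 = 2: -1649/225
a_6 = 2: -3855/526

-3855/526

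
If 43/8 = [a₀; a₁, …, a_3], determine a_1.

2

⌊43/8⌋ = 5, remainder 3
⌊8/3⌋ = 2, remainder 2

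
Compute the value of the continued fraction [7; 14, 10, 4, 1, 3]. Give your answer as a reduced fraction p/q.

Starting at the tail and folding back:
Start with 3.
1 + 1/(3/1) = 1 + 1/3 = 4/3
4 + 1/(4/3) = 4 + 3/4 = 19/4
10 + 1/(19/4) = 10 + 4/19 = 194/19
14 + 1/(194/19) = 14 + 19/194 = 2735/194
7 + 1/(2735/194) = 7 + 194/2735 = 19339/2735

19339/2735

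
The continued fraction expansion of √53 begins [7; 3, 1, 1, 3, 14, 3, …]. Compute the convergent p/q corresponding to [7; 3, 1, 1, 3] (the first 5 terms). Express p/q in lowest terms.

Start with 3.
1 + 1/(3/1) = 1 + 1/3 = 4/3
1 + 1/(4/3) = 1 + 3/4 = 7/4
3 + 1/(7/4) = 3 + 4/7 = 25/7
7 + 1/(25/7) = 7 + 7/25 = 182/25

182/25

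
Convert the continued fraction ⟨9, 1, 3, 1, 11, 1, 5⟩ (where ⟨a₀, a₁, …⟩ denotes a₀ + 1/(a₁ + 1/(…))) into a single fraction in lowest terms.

Starting at the tail and folding back:
Start with 5.
1 + 1/(5/1) = 1 + 1/5 = 6/5
11 + 1/(6/5) = 11 + 5/6 = 71/6
1 + 1/(71/6) = 1 + 6/71 = 77/71
3 + 1/(77/71) = 3 + 71/77 = 302/77
1 + 1/(302/77) = 1 + 77/302 = 379/302
9 + 1/(379/302) = 9 + 302/379 = 3713/379

3713/379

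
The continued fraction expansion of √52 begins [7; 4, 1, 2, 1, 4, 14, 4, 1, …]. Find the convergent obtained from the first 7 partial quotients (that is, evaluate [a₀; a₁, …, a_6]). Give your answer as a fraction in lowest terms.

Work from the innermost term outward:
Start with 14.
4 + 1/(14/1) = 4 + 1/14 = 57/14
1 + 1/(57/14) = 1 + 14/57 = 71/57
2 + 1/(71/57) = 2 + 57/71 = 199/71
1 + 1/(199/71) = 1 + 71/199 = 270/199
4 + 1/(270/199) = 4 + 199/270 = 1279/270
7 + 1/(1279/270) = 7 + 270/1279 = 9223/1279

9223/1279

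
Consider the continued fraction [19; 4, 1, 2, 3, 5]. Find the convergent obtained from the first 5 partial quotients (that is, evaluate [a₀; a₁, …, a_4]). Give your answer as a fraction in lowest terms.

a_0 = 19: 19/1
a_1 = 4: 77/4
a_2 = 1: 96/5
a_3 = 2: 269/14
a_4 = 3: 903/47

903/47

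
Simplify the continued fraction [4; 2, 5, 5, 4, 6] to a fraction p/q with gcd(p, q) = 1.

6644/1491

Work from the innermost term outward:
Start with 6.
4 + 1/(6/1) = 4 + 1/6 = 25/6
5 + 1/(25/6) = 5 + 6/25 = 131/25
5 + 1/(131/25) = 5 + 25/131 = 680/131
2 + 1/(680/131) = 2 + 131/680 = 1491/680
4 + 1/(1491/680) = 4 + 680/1491 = 6644/1491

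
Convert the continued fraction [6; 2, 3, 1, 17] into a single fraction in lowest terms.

1031/160

Compute successive convergents:
a_0 = 6: 6/1
a_1 = 2: 13/2
a_2 = 3: 45/7
a_3 = 1: 58/9
a_4 = 17: 1031/160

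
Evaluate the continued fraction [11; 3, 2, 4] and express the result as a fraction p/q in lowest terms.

Start with 4.
2 + 1/(4/1) = 2 + 1/4 = 9/4
3 + 1/(9/4) = 3 + 4/9 = 31/9
11 + 1/(31/9) = 11 + 9/31 = 350/31

350/31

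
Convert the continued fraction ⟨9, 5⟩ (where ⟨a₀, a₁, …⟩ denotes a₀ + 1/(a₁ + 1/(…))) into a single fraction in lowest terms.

46/5

a_0 = 9: 9/1
a_1 = 5: 46/5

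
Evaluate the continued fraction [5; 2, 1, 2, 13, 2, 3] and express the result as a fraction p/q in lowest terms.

4154/773

Collapse the nested fraction from the inside out:
Start with 3.
2 + 1/(3/1) = 2 + 1/3 = 7/3
13 + 1/(7/3) = 13 + 3/7 = 94/7
2 + 1/(94/7) = 2 + 7/94 = 195/94
1 + 1/(195/94) = 1 + 94/195 = 289/195
2 + 1/(289/195) = 2 + 195/289 = 773/289
5 + 1/(773/289) = 5 + 289/773 = 4154/773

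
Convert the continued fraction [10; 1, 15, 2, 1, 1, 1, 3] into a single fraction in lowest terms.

Compute successive convergents:
a_0 = 10: 10/1
a_1 = 1: 11/1
a_2 = 15: 175/16
a_3 = 2: 361/33
a_4 = 1: 536/49
a_5 = 1: 897/82
a_6 = 1: 1433/131
a_7 = 3: 5196/475

5196/475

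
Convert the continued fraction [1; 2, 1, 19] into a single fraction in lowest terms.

Start with 19.
1 + 1/(19/1) = 1 + 1/19 = 20/19
2 + 1/(20/19) = 2 + 19/20 = 59/20
1 + 1/(59/20) = 1 + 20/59 = 79/59

79/59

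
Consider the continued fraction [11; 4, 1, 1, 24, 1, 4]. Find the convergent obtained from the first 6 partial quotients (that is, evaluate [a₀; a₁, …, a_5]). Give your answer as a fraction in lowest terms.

2581/230

Build up convergents one term at a time:
a_0 = 11: 11/1
a_1 = 4: 45/4
a_2 = 1: 56/5
a_3 = 1: 101/9
a_4 = 24: 2480/221
a_5 = 1: 2581/230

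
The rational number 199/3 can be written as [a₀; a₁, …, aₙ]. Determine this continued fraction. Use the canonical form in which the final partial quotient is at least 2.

[66; 3]

199 ÷ 3 → quotient 66, remainder 1
3 ÷ 1 → quotient 3, remainder 0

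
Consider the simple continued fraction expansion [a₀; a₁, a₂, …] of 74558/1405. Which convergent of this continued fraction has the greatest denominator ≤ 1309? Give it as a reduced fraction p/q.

a_0 = 53: 53/1  (≤ bound)
a_1 = 15: 796/15  (≤ bound)
a_2 = 9: 7217/136  (≤ bound)
a_3 = 3: 22447/423  (≤ bound)
a_4 = 3: 74558/1405  (> 1309, stop)

22447/423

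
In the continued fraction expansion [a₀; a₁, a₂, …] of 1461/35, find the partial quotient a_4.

8

1461 ÷ 35 → quotient 41, remainder 26
35 ÷ 26 → quotient 1, remainder 9
26 ÷ 9 → quotient 2, remainder 8
9 ÷ 8 → quotient 1, remainder 1
8 ÷ 1 → quotient 8, remainder 0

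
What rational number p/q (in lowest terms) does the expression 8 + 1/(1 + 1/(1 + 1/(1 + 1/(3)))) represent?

Start with 3.
1 + 1/(3/1) = 1 + 1/3 = 4/3
1 + 1/(4/3) = 1 + 3/4 = 7/4
1 + 1/(7/4) = 1 + 4/7 = 11/7
8 + 1/(11/7) = 8 + 7/11 = 95/11

95/11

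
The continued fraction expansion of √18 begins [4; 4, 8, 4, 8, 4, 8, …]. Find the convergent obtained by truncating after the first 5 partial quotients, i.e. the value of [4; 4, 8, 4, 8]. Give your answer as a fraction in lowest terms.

Start with 8.
4 + 1/(8/1) = 4 + 1/8 = 33/8
8 + 1/(33/8) = 8 + 8/33 = 272/33
4 + 1/(272/33) = 4 + 33/272 = 1121/272
4 + 1/(1121/272) = 4 + 272/1121 = 4756/1121

4756/1121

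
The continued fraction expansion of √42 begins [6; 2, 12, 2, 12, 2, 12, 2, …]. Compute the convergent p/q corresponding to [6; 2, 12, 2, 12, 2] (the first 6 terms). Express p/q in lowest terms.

8749/1350

a_0 = 6: 6/1
a_1 = 2: 13/2
a_2 = 12: 162/25
a_3 = 2: 337/52
a_4 = 12: 4206/649
a_5 = 2: 8749/1350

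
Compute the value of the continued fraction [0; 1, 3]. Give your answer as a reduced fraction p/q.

3/4

Starting at the tail and folding back:
Start with 3.
1 + 1/(3/1) = 1 + 1/3 = 4/3
0 + 1/(4/3) = 0 + 3/4 = 3/4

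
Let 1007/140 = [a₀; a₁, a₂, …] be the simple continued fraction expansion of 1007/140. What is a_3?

2

⌊1007/140⌋ = 7, remainder 27
⌊140/27⌋ = 5, remainder 5
⌊27/5⌋ = 5, remainder 2
⌊5/2⌋ = 2, remainder 1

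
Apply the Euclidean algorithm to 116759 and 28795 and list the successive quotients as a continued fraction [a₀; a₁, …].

Apply division with remainder until the remainder is 0:
116759 = 4·28795 + 1579, so a_0 = 4
28795 = 18·1579 + 373, so a_1 = 18
1579 = 4·373 + 87, so a_2 = 4
373 = 4·87 + 25, so a_3 = 4
87 = 3·25 + 12, so a_4 = 3
25 = 2·12 + 1, so a_5 = 2
12 = 12·1 + 0, so a_6 = 12

[4; 18, 4, 4, 3, 2, 12]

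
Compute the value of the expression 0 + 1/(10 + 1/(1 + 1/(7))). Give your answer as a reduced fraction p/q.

8/87

Start with 7.
1 + 1/(7/1) = 1 + 1/7 = 8/7
10 + 1/(8/7) = 10 + 7/8 = 87/8
0 + 1/(87/8) = 0 + 8/87 = 8/87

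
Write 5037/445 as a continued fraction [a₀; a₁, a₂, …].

Run the Euclidean algorithm, recording each quotient:
5037 = 11·445 + 142, so a_0 = 11
445 = 3·142 + 19, so a_1 = 3
142 = 7·19 + 9, so a_2 = 7
19 = 2·9 + 1, so a_3 = 2
9 = 9·1 + 0, so a_4 = 9

[11; 3, 7, 2, 9]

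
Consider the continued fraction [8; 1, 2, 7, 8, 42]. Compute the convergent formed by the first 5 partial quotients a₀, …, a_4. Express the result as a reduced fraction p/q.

a_0 = 8: 8/1
a_1 = 1: 9/1
a_2 = 2: 26/3
a_3 = 7: 191/22
a_4 = 8: 1554/179

1554/179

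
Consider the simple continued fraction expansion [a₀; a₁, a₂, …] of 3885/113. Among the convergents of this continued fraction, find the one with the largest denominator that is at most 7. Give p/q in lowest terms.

172/5

a_0 = 34: 34/1  (≤ bound)
a_1 = 2: 69/2  (≤ bound)
a_2 = 1: 103/3  (≤ bound)
a_3 = 1: 172/5  (≤ bound)
a_4 = 1: 275/8  (> 7, stop)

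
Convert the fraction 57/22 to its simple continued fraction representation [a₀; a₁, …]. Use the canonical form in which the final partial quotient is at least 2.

Run the Euclidean algorithm, recording each quotient:
⌊57/22⌋ = 2, remainder 13
⌊22/13⌋ = 1, remainder 9
⌊13/9⌋ = 1, remainder 4
⌊9/4⌋ = 2, remainder 1
⌊4/1⌋ = 4, remainder 0

[2; 1, 1, 2, 4]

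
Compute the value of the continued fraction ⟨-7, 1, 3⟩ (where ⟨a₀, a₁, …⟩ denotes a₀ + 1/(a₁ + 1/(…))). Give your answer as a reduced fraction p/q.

-25/4

a_0 = -7: -7/1
a_1 = 1: -6/1
a_2 = 3: -25/4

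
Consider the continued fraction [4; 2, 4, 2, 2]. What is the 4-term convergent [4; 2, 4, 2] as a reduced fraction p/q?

89/20

Compute successive convergents:
a_0 = 4: 4/1
a_1 = 2: 9/2
a_2 = 4: 40/9
a_3 = 2: 89/20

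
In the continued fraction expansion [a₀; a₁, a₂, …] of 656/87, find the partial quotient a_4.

1

Repeatedly divide and take the remainder:
656 = 7·87 + 47, so a_0 = 7
87 = 1·47 + 40, so a_1 = 1
47 = 1·40 + 7, so a_2 = 1
40 = 5·7 + 5, so a_3 = 5
7 = 1·5 + 2, so a_4 = 1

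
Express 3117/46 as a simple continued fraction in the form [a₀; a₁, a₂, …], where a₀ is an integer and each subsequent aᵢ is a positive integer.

Repeatedly divide and take the remainder:
⌊3117/46⌋ = 67, remainder 35
⌊46/35⌋ = 1, remainder 11
⌊35/11⌋ = 3, remainder 2
⌊11/2⌋ = 5, remainder 1
⌊2/1⌋ = 2, remainder 0

[67; 1, 3, 5, 2]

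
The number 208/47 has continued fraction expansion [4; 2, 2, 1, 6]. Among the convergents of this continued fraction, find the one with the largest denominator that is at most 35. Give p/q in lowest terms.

31/7

a_0 = 4: 4/1  (≤ bound)
a_1 = 2: 9/2  (≤ bound)
a_2 = 2: 22/5  (≤ bound)
a_3 = 1: 31/7  (≤ bound)
a_4 = 6: 208/47  (> 35, stop)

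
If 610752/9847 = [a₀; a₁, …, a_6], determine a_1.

41

Apply division with remainder until the remainder is 0:
610752 = 62·9847 + 238, so a_0 = 62
9847 = 41·238 + 89, so a_1 = 41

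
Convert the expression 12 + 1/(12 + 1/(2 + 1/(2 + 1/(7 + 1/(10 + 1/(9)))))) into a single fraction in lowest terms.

511336/42327

Compute successive convergents:
a_0 = 12: 12/1
a_1 = 12: 145/12
a_2 = 2: 302/25
a_3 = 2: 749/62
a_4 = 7: 5545/459
a_5 = 10: 56199/4652
a_6 = 9: 511336/42327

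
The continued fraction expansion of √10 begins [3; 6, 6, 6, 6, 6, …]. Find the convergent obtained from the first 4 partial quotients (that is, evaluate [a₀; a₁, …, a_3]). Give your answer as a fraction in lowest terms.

Compute successive convergents:
a_0 = 3: 3/1
a_1 = 6: 19/6
a_2 = 6: 117/37
a_3 = 6: 721/228

721/228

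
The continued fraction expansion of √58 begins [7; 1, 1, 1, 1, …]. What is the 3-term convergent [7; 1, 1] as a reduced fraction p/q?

15/2

Start with 1.
1 + 1/(1/1) = 1 + 1/1 = 2/1
7 + 1/(2/1) = 7 + 1/2 = 15/2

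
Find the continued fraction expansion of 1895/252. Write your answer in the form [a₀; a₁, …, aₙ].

[7; 1, 1, 12, 10]

Apply division with remainder until the remainder is 0:
1895 ÷ 252 → quotient 7, remainder 131
252 ÷ 131 → quotient 1, remainder 121
131 ÷ 121 → quotient 1, remainder 10
121 ÷ 10 → quotient 12, remainder 1
10 ÷ 1 → quotient 10, remainder 0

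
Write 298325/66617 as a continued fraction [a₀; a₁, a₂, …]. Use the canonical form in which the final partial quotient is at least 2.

[4; 2, 10, 1, 37, 5, 15]

Run the Euclidean algorithm, recording each quotient:
298325 = 4·66617 + 31857, so a_0 = 4
66617 = 2·31857 + 2903, so a_1 = 2
31857 = 10·2903 + 2827, so a_2 = 10
2903 = 1·2827 + 76, so a_3 = 1
2827 = 37·76 + 15, so a_4 = 37
76 = 5·15 + 1, so a_5 = 5
15 = 15·1 + 0, so a_6 = 15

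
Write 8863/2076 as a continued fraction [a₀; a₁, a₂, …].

[4; 3, 1, 2, 2, 39, 2]

⌊8863/2076⌋ = 4, remainder 559
⌊2076/559⌋ = 3, remainder 399
⌊559/399⌋ = 1, remainder 160
⌊399/160⌋ = 2, remainder 79
⌊160/79⌋ = 2, remainder 2
⌊79/2⌋ = 39, remainder 1
⌊2/1⌋ = 2, remainder 0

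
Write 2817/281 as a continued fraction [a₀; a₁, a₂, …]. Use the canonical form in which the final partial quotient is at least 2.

2817 = 10·281 + 7, so a_0 = 10
281 = 40·7 + 1, so a_1 = 40
7 = 7·1 + 0, so a_2 = 7

[10; 40, 7]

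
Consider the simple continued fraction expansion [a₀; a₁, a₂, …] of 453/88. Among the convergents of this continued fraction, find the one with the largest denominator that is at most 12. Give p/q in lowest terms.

List convergents until the denominator exceeds the bound:
a_0 = 5: 5/1  (≤ bound)
a_1 = 6: 31/6  (≤ bound)
a_2 = 1: 36/7  (≤ bound)
a_3 = 3: 139/27  (> 12, stop)

36/7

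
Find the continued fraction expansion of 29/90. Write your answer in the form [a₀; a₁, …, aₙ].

[0; 3, 9, 1, 2]

Apply division with remainder until the remainder is 0:
⌊29/90⌋ = 0, remainder 29
⌊90/29⌋ = 3, remainder 3
⌊29/3⌋ = 9, remainder 2
⌊3/2⌋ = 1, remainder 1
⌊2/1⌋ = 2, remainder 0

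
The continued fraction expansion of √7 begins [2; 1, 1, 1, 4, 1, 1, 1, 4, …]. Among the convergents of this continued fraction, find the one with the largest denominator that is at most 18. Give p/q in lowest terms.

45/17

List convergents until the denominator exceeds the bound:
a_0 = 2: 2/1  (≤ bound)
a_1 = 1: 3/1  (≤ bound)
a_2 = 1: 5/2  (≤ bound)
a_3 = 1: 8/3  (≤ bound)
a_4 = 4: 37/14  (≤ bound)
a_5 = 1: 45/17  (≤ bound)
a_6 = 1: 82/31  (> 18, stop)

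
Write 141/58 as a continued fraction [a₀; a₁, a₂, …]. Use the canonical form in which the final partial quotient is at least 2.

[2; 2, 3, 8]

Run the Euclidean algorithm, recording each quotient:
⌊141/58⌋ = 2, remainder 25
⌊58/25⌋ = 2, remainder 8
⌊25/8⌋ = 3, remainder 1
⌊8/1⌋ = 8, remainder 0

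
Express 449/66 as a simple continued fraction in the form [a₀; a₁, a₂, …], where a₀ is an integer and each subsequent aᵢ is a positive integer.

449 = 6·66 + 53, so a_0 = 6
66 = 1·53 + 13, so a_1 = 1
53 = 4·13 + 1, so a_2 = 4
13 = 13·1 + 0, so a_3 = 13

[6; 1, 4, 13]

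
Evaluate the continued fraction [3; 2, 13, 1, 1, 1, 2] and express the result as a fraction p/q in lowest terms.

Collapse the nested fraction from the inside out:
Start with 2.
1 + 1/(2/1) = 1 + 1/2 = 3/2
1 + 1/(3/2) = 1 + 2/3 = 5/3
1 + 1/(5/3) = 1 + 3/5 = 8/5
13 + 1/(8/5) = 13 + 5/8 = 109/8
2 + 1/(109/8) = 2 + 8/109 = 226/109
3 + 1/(226/109) = 3 + 109/226 = 787/226

787/226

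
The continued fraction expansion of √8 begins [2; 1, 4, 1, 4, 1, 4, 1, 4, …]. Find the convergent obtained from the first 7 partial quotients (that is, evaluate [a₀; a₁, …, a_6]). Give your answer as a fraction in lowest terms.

Collapse the nested fraction from the inside out:
Start with 4.
1 + 1/(4/1) = 1 + 1/4 = 5/4
4 + 1/(5/4) = 4 + 4/5 = 24/5
1 + 1/(24/5) = 1 + 5/24 = 29/24
4 + 1/(29/24) = 4 + 24/29 = 140/29
1 + 1/(140/29) = 1 + 29/140 = 169/140
2 + 1/(169/140) = 2 + 140/169 = 478/169

478/169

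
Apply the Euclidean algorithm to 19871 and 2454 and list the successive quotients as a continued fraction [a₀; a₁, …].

[8; 10, 3, 1, 2, 1, 3, 4]

19871 = 8·2454 + 239, so a_0 = 8
2454 = 10·239 + 64, so a_1 = 10
239 = 3·64 + 47, so a_2 = 3
64 = 1·47 + 17, so a_3 = 1
47 = 2·17 + 13, so a_4 = 2
17 = 1·13 + 4, so a_5 = 1
13 = 3·4 + 1, so a_6 = 3
4 = 4·1 + 0, so a_7 = 4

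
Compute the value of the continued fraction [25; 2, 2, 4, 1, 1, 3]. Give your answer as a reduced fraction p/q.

a_0 = 25: 25/1
a_1 = 2: 51/2
a_2 = 2: 127/5
a_3 = 4: 559/22
a_4 = 1: 686/27
a_5 = 1: 1245/49
a_6 = 3: 4421/174

4421/174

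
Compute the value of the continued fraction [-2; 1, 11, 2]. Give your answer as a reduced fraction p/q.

a_0 = -2: -2/1
a_1 = 1: -1/1
a_2 = 11: -13/12
a_3 = 2: -27/25

-27/25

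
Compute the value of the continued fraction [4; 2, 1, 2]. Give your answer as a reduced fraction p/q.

35/8

Build up convergents one term at a time:
a_0 = 4: 4/1
a_1 = 2: 9/2
a_2 = 1: 13/3
a_3 = 2: 35/8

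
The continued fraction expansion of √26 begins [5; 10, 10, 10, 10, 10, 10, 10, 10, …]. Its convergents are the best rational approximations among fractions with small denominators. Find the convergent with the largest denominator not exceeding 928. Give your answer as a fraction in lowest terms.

a_0 = 5: 5/1  (≤ bound)
a_1 = 10: 51/10  (≤ bound)
a_2 = 10: 515/101  (≤ bound)
a_3 = 10: 5201/1020  (> 928, stop)

515/101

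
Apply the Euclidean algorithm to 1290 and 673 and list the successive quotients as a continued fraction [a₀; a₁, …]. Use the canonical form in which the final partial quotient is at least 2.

1290 ÷ 673 → quotient 1, remainder 617
673 ÷ 617 → quotient 1, remainder 56
617 ÷ 56 → quotient 11, remainder 1
56 ÷ 1 → quotient 56, remainder 0

[1; 1, 11, 56]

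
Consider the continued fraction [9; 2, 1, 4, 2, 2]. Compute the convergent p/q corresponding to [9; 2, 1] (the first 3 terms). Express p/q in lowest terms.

28/3

a_0 = 9: 9/1
a_1 = 2: 19/2
a_2 = 1: 28/3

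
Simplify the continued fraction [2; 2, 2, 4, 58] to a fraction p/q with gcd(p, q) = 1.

3086/1281

Starting at the tail and folding back:
Start with 58.
4 + 1/(58/1) = 4 + 1/58 = 233/58
2 + 1/(233/58) = 2 + 58/233 = 524/233
2 + 1/(524/233) = 2 + 233/524 = 1281/524
2 + 1/(1281/524) = 2 + 524/1281 = 3086/1281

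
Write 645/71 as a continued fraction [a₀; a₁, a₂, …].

[9; 11, 1, 5]

⌊645/71⌋ = 9, remainder 6
⌊71/6⌋ = 11, remainder 5
⌊6/5⌋ = 1, remainder 1
⌊5/1⌋ = 5, remainder 0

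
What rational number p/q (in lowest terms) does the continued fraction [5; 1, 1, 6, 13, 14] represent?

a_0 = 5: 5/1
a_1 = 1: 6/1
a_2 = 1: 11/2
a_3 = 6: 72/13
a_4 = 13: 947/171
a_5 = 14: 13330/2407

13330/2407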